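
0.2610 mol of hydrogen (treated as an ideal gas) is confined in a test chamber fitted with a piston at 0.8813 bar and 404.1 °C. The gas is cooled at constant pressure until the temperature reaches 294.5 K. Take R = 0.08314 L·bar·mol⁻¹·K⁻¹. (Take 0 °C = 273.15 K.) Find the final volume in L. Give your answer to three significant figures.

V₂ ≈ 7.25 L

Convert: T₁ = 677.2 K.
From PV = nRT: V₁ = nRT₁/P₁ = 16.68 L.
P constant ⇒ V ∝ T: P₂ = P₁; V₂ = V₁·(T₂/T₁) = 7.251 L.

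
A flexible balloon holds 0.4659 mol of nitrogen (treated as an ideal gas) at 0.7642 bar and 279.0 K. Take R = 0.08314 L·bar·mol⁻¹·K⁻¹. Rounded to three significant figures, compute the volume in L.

V ≈ 14.1 L

PV = nRT ⇒ V = nRT/P = (0.4659 × 0.08314 × 279.0) / 0.7642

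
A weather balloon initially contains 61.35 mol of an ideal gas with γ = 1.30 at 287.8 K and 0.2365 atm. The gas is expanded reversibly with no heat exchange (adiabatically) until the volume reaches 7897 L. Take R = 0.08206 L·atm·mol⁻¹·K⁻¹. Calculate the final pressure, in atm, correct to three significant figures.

P₂ ≈ 0.170 atm

From PV = nRT: V₁ = nRT₁/P₁ = 6126 L.
Reversible adiabatic, γ = 1.30: T₂ = T₁·(V₁/V₂)^(γ−1) = 266.7 K; P₂ = P₁·(V₁/V₂)^γ = 0.1700 atm.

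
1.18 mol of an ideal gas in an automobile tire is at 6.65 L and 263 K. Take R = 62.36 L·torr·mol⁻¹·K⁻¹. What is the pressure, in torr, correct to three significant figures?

P ≈ 2.91e+03 torr

PV = nRT ⇒ P = nRT/V = (1.18 × 62.36 × 263) / 6.65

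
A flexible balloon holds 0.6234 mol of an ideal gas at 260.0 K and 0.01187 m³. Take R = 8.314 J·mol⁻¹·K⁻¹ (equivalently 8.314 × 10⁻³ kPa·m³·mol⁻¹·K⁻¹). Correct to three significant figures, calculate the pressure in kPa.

P ≈ 114 kPa

PV = nRT ⇒ P = nRT/V = (0.6234 × 8.314 × 10⁻³ × 260.0) / 0.01187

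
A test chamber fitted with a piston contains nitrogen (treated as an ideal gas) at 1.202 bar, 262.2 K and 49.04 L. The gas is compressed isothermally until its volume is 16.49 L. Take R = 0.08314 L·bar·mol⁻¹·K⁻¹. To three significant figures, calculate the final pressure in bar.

P₂ ≈ 3.57 bar

T constant ⇒ Boyle's law P V = const: T₂ = T₁; P₂ = P₁·(V₁/V₂) = 3.575 bar.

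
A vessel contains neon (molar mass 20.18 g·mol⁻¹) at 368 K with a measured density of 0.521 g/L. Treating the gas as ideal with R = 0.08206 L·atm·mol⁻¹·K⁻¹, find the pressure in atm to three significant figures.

P ≈ 0.780 atm

ρ = PM/(RT) ⇒ P = ρRT/M = (0.521 × 0.08206 × 368.0) / 20.18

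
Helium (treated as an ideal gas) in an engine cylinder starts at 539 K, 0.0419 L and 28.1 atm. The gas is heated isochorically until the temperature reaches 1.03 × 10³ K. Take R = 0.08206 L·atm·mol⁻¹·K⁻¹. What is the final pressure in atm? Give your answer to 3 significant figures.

P₂ ≈ 53.7 atm

Isochoric, so P/T is constant: V₂ = V₁; P₂ = P₁·(T₂/T₁) = 53.70 atm.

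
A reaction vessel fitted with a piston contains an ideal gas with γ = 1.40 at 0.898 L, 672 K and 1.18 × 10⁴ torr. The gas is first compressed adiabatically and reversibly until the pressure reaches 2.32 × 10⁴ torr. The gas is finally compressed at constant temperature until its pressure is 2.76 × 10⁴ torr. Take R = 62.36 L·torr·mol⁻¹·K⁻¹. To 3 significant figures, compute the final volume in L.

V₃ ≈ 0.466 L

Reversible adiabatic, γ = 1.40: T₂ = T₁·(P₂/P₁)^((γ−1)/γ) = 815.2 K; V₂ = V₁·(P₁/P₂)^(1/γ) = 0.5541 L.
Isothermal, so P V is constant: T₃ = T₂; V₃ = V₂·(P₂/P₃) = 0.4657 L.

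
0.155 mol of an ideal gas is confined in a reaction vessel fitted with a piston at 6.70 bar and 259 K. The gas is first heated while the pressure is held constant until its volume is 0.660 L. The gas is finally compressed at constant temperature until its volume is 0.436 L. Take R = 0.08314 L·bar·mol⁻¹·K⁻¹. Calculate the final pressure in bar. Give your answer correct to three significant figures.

P₃ ≈ 10.1 bar

From PV = nRT: V₁ = nRT₁/P₁ = 0.4982 L.
Isobaric, so V/T is constant: P₂ = P₁; T₂ = T₁·(V₂/V₁) = 343.1 K.
T constant ⇒ Boyle's law P V = const: T₃ = T₂; P₃ = P₂·(V₂/V₃) = 10.14 bar.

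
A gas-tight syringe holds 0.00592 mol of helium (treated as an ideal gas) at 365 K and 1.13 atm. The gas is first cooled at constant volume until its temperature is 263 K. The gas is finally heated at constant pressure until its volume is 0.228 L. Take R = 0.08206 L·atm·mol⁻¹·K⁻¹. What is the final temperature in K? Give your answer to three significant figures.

From PV = nRT: V₁ = nRT₁/P₁ = 0.1569 L.
V constant ⇒ P ∝ T: V₂ = V₁; P₂ = P₁·(T₂/T₁) = 0.8142 atm.
P constant ⇒ V ∝ T: P₃ = P₂; T₃ = T₂·(V₃/V₂) = 382.1 K.

T₃ ≈ 382 K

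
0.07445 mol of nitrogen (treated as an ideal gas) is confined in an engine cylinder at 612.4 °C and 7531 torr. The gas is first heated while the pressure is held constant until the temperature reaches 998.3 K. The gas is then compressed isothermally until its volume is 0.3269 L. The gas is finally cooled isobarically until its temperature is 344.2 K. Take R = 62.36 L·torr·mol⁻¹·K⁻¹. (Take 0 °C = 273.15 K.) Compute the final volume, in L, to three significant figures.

Convert: T₁ = 885.5 K.
From PV = nRT: V₁ = nRT₁/P₁ = 0.5459 L.
Isobaric, so V/T is constant: P₂ = P₁; V₂ = V₁·(T₂/T₁) = 0.6154 L.
Isothermal, so P V is constant: T₃ = T₂; P₃ = P₂·(V₂/V₃) = 1.418e+04 torr.
Isobaric, so V/T is constant: P₄ = P₃; V₄ = V₃·(T₄/T₃) = 0.1127 L.

V₄ ≈ 0.113 L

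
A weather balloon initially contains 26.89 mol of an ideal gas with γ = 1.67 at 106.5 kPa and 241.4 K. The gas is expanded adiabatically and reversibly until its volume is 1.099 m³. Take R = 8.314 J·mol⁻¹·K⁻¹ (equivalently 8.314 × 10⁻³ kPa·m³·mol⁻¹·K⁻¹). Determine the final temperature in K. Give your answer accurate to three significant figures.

T₂ ≈ 144 K

From PV = nRT: V₁ = nRT₁/P₁ = 0.5067 m³.
Adiabatic (γ = 1.67), T V^(γ−1) and P V^γ constant: T₂ = T₁·(V₁/V₂)^(γ−1) = 143.7 K; P₂ = P₁·(V₁/V₂)^γ = 29.23 kPa.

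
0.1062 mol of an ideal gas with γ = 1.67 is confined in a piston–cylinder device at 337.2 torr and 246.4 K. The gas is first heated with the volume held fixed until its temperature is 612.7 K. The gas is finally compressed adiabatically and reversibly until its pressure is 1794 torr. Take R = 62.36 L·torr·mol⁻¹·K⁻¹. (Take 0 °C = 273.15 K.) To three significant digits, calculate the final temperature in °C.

T₃ ≈ 558 °C

From PV = nRT: V₁ = nRT₁/P₁ = 4.839 L.
Isochoric, so P/T is constant: V₂ = V₁; P₂ = P₁·(T₂/T₁) = 838.5 torr.
Adiabatic (γ = 1.67), T V^(γ−1) and P V^γ constant: T₃ = T₂·(P₃/P₂)^((γ−1)/γ) = 831.3 K; V₃ = V₂·(P₂/P₃)^(1/γ) = 3.069 L.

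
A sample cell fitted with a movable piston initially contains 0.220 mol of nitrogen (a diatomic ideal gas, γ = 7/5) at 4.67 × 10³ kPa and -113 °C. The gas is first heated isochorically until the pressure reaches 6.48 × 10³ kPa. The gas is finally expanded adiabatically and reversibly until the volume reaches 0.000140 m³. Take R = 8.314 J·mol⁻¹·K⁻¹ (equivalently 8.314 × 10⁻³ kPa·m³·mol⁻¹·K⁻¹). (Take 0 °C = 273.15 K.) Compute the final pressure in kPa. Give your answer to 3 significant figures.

Convert: T₁ = 160.1 K.
From PV = nRT: V₁ = nRT₁/P₁ = 6.273e-05 m³.
V constant ⇒ P ∝ T: V₂ = V₁; T₂ = T₁·(P₂/P₁) = 222.2 K.
Adiabatic (γ = 7/5), T V^(γ−1) and P V^γ constant: T₃ = T₂·(V₂/V₃)^(γ−1) = 161.2 K; P₃ = P₂·(V₂/V₃)^γ = 2106 kPa.

P₃ ≈ 2.11e+03 kPa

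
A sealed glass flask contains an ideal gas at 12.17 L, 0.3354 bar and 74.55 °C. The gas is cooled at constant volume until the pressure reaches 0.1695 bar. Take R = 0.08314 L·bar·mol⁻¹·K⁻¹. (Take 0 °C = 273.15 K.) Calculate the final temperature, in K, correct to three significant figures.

Convert: T₁ = 347.7 K.
Isochoric, so P/T is constant: V₂ = V₁; T₂ = T₁·(P₂/P₁) = 175.7 K.

T₂ ≈ 176 K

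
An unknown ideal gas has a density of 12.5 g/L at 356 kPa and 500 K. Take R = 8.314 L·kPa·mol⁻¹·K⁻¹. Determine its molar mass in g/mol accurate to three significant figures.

ρ = PM/(RT) ⇒ M = ρRT/P = (12.5 × 8.314 × 500.0) / 356

M ≈ 146 g/mol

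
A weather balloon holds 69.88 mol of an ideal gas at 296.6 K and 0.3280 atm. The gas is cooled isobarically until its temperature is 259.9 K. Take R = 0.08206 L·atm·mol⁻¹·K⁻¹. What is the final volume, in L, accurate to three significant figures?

From PV = nRT: V₁ = nRT₁/P₁ = 5185 L.
Isobaric, so V/T is constant: P₂ = P₁; V₂ = V₁·(T₂/T₁) = 4544 L.

V₂ ≈ 4.54e+03 L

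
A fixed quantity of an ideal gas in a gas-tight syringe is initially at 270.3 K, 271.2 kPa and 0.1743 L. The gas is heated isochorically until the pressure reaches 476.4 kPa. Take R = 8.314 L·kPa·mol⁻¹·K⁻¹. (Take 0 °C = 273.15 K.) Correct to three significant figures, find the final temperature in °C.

T₂ ≈ 202 °C

V constant ⇒ P ∝ T: V₂ = V₁; T₂ = T₁·(P₂/P₁) = 474.8 K.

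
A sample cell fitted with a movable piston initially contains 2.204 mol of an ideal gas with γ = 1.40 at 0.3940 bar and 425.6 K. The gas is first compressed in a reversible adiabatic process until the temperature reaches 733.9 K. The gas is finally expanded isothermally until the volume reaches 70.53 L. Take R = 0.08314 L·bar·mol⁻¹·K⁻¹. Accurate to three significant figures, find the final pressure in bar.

From PV = nRT: V₁ = nRT₁/P₁ = 197.9 L.
Reversible adiabatic, γ = 1.40: P₂ = P₁·(T₂/T₁)^(γ/(γ−1)) = 2.653 bar; V₂ = V₁·(T₁/T₂)^(1/(γ−1)) = 50.69 L.
Isothermal, so P V is constant: T₃ = T₂; P₃ = P₂·(V₂/V₃) = 1.907 bar.

P₃ ≈ 1.91 bar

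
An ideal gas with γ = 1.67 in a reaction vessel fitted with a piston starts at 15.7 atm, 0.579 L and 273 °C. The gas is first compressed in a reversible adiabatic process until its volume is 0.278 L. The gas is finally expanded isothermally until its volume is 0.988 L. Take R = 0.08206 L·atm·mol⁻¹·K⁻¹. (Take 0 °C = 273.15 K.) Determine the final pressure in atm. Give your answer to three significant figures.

P₃ ≈ 15.0 atm

Convert: T₁ = 546.1 K.
Reversible adiabatic, γ = 1.67: T₂ = T₁·(V₁/V₂)^(γ−1) = 892.9 K; P₂ = P₁·(V₁/V₂)^γ = 53.46 atm.
Isothermal, so P V is constant: T₃ = T₂; P₃ = P₂·(V₂/V₃) = 15.04 atm.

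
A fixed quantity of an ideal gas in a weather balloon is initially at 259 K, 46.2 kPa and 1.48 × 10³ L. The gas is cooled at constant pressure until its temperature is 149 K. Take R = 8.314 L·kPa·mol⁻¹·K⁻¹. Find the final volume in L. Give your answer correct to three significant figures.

P constant ⇒ V ∝ T: P₂ = P₁; V₂ = V₁·(T₂/T₁) = 851.4 L.

V₂ ≈ 851 L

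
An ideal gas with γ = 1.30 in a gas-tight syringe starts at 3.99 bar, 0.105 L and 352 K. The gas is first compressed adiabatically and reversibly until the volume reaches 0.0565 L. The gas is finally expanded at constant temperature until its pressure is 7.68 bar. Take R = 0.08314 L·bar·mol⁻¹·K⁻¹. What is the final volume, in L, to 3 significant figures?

V₃ ≈ 0.0657 L

Adiabatic (γ = 1.30), T V^(γ−1) and P V^γ constant: T₂ = T₁·(V₁/V₂)^(γ−1) = 423.9 K; P₂ = P₁·(V₁/V₂)^γ = 8.930 bar.
T constant ⇒ Boyle's law P V = const: T₃ = T₂; V₃ = V₂·(P₂/P₃) = 0.06570 L.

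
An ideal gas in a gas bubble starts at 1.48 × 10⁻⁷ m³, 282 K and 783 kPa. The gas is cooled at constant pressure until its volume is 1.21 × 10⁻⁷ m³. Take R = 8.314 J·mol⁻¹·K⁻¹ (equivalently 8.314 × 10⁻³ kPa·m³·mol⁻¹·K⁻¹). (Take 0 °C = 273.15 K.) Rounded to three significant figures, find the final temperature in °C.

T₂ ≈ -42.6 °C

Isobaric, so V/T is constant: P₂ = P₁; T₂ = T₁·(V₂/V₁) = 230.6 K.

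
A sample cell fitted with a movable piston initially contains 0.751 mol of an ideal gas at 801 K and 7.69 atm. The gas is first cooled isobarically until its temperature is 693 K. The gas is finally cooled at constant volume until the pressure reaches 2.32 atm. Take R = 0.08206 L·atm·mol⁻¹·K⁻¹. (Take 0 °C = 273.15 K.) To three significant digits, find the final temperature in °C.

From PV = nRT: V₁ = nRT₁/P₁ = 6.419 L.
P constant ⇒ V ∝ T: P₂ = P₁; V₂ = V₁·(T₂/T₁) = 5.554 L.
Isochoric, so P/T is constant: V₃ = V₂; T₃ = T₂·(P₃/P₂) = 209.1 K.

T₃ ≈ -64.1 °C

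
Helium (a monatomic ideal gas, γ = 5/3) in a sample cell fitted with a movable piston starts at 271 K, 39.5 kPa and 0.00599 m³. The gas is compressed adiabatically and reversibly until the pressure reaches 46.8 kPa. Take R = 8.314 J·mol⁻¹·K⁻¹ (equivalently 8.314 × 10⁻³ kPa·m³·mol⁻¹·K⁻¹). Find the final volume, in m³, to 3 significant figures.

V₂ ≈ 0.00541 m³

Reversible adiabatic, γ = 5/3: T₂ = T₁·(P₂/P₁)^((γ−1)/γ) = 290.0 K; V₂ = V₁·(P₁/P₂)^(1/γ) = 0.005411 m³.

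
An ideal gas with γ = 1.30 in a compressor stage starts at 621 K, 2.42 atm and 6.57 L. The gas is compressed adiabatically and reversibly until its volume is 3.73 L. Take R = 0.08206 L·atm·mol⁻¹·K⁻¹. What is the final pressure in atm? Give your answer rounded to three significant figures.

P₂ ≈ 5.05 atm

Adiabatic (γ = 1.30), T V^(γ−1) and P V^γ constant: T₂ = T₁·(V₁/V₂)^(γ−1) = 736.0 K; P₂ = P₁·(V₁/V₂)^γ = 5.052 atm.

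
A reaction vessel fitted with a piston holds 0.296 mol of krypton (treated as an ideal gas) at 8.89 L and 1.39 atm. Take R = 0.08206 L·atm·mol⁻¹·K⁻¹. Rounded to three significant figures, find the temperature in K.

PV = nRT ⇒ T = PV/(nR) = (1.39 × 8.89) / (0.296 × 0.08206)

T ≈ 509 K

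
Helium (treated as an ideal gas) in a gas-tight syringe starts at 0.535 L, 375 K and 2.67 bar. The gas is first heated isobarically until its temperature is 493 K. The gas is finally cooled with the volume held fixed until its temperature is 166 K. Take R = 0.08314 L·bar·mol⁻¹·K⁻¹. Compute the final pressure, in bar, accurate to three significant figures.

P₃ ≈ 0.899 bar

Isobaric, so V/T is constant: P₂ = P₁; V₂ = V₁·(T₂/T₁) = 0.7033 L.
V constant ⇒ P ∝ T: V₃ = V₂; P₃ = P₂·(T₃/T₂) = 0.8990 bar.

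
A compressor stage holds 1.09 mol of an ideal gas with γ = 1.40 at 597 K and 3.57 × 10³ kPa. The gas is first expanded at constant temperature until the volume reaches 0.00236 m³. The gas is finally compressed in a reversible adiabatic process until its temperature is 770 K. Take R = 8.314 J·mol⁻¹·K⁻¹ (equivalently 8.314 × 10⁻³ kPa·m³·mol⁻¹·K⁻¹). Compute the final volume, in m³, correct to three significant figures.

V₃ ≈ 0.00125 m³

From PV = nRT: V₁ = nRT₁/P₁ = 0.001515 m³.
Isothermal, so P V is constant: T₂ = T₁; P₂ = P₁·(V₁/V₂) = 2292 kPa.
Reversible adiabatic, γ = 1.40: P₃ = P₂·(T₃/T₂)^(γ/(γ−1)) = 5586 kPa; V₃ = V₂·(T₂/T₃)^(1/(γ−1)) = 0.001249 m³.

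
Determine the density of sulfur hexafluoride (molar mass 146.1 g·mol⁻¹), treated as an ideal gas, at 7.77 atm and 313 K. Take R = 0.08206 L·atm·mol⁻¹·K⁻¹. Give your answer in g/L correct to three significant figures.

ρ ≈ 44.2 g/L

ρ = PM/(RT) = (7.77 × 146.1) / (0.08206 × 313.0)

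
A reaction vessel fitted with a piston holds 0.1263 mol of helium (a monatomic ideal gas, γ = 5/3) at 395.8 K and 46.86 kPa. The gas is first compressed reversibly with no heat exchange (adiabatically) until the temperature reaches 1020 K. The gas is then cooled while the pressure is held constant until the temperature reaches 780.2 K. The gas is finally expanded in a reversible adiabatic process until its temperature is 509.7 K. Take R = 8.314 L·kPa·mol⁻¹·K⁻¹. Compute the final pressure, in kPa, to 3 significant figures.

P₄ ≈ 172 kPa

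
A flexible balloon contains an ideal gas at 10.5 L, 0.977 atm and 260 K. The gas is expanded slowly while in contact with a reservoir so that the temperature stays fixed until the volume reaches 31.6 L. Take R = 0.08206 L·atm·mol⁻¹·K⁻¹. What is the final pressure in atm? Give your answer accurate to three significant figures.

Isothermal, so P V is constant: T₂ = T₁; P₂ = P₁·(V₁/V₂) = 0.3246 atm.

P₂ ≈ 0.325 atm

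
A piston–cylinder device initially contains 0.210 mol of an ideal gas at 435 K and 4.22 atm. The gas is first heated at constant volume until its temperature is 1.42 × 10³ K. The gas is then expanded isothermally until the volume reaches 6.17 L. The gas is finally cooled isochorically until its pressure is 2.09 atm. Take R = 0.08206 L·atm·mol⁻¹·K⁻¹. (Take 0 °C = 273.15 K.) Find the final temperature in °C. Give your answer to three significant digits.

From PV = nRT: V₁ = nRT₁/P₁ = 1.776 L.
Isochoric, so P/T is constant: V₂ = V₁; P₂ = P₁·(T₂/T₁) = 13.78 atm.
T constant ⇒ Boyle's law P V = const: T₃ = T₂; P₃ = P₂·(V₂/V₃) = 3.966 atm.
Isochoric, so P/T is constant: V₄ = V₃; T₄ = T₃·(P₄/P₃) = 748.3 K.

T₄ ≈ 475 °C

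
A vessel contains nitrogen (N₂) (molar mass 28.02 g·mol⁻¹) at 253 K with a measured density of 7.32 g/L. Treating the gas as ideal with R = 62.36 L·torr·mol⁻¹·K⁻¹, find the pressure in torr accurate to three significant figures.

P ≈ 4.12e+03 torr

ρ = PM/(RT) ⇒ P = ρRT/M = (7.32 × 62.36 × 253.0) / 28.02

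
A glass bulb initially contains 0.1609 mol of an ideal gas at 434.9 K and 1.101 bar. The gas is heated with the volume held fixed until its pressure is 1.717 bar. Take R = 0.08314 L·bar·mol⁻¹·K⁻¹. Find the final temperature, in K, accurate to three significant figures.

From PV = nRT: V₁ = nRT₁/P₁ = 5.284 L.
Isochoric, so P/T is constant: V₂ = V₁; T₂ = T₁·(P₂/P₁) = 678.2 K.

T₂ ≈ 678 K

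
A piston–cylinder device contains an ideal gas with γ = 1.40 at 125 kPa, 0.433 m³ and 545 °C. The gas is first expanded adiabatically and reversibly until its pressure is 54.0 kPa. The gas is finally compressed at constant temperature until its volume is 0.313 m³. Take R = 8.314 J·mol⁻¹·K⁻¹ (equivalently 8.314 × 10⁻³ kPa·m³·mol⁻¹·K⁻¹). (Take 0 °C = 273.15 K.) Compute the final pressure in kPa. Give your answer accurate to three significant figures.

Convert: T₁ = 818.1 K.
Reversible adiabatic, γ = 1.40: T₂ = T₁·(P₂/P₁)^((γ−1)/γ) = 643.7 K; V₂ = V₁·(P₁/P₂)^(1/γ) = 0.7886 m³.
Isothermal, so P V is constant: T₃ = T₂; P₃ = P₂·(V₂/V₃) = 136.1 kPa.

P₃ ≈ 136 kPa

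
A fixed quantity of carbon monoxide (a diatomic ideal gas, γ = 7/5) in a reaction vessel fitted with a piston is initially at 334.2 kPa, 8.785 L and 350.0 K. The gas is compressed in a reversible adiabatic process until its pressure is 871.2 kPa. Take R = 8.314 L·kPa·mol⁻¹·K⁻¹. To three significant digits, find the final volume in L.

Reversible adiabatic, γ = 7/5: T₂ = T₁·(P₂/P₁)^((γ−1)/γ) = 460.2 K; V₂ = V₁·(P₁/P₂)^(1/γ) = 4.431 L.

V₂ ≈ 4.43 L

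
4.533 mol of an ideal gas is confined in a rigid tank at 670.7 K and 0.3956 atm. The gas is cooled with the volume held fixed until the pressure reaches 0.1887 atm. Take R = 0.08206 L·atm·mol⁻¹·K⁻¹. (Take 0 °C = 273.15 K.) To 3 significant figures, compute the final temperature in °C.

From PV = nRT: V₁ = nRT₁/P₁ = 630.7 L.
Isochoric, so P/T is constant: V₂ = V₁; T₂ = T₁·(P₂/P₁) = 319.9 K.

T₂ ≈ 46.8 °C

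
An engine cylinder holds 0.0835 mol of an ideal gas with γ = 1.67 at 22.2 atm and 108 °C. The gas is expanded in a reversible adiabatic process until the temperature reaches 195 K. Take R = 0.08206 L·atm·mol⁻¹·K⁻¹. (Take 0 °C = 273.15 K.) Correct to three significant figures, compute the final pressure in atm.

P₂ ≈ 4.18 atm

Convert: T₁ = 381.1 K.
From PV = nRT: V₁ = nRT₁/P₁ = 0.1176 L.
Reversible adiabatic, γ = 1.67: P₂ = P₁·(T₂/T₁)^(γ/(γ−1)) = 4.177 atm; V₂ = V₁·(T₁/T₂)^(1/(γ−1)) = 0.3199 L.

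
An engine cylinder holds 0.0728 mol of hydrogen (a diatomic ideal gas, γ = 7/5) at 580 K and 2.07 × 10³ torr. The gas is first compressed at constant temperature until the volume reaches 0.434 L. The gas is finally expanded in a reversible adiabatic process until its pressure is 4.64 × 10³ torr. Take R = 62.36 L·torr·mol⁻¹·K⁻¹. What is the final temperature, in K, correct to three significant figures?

T₃ ≈ 537 K

From PV = nRT: V₁ = nRT₁/P₁ = 1.272 L.
Isothermal, so P V is constant: T₂ = T₁; P₂ = P₁·(V₁/V₂) = 6067 torr.
Reversible adiabatic, γ = 7/5: T₃ = T₂·(P₃/P₂)^((γ−1)/γ) = 537.2 K; V₃ = V₂·(P₂/P₃)^(1/γ) = 0.5256 L.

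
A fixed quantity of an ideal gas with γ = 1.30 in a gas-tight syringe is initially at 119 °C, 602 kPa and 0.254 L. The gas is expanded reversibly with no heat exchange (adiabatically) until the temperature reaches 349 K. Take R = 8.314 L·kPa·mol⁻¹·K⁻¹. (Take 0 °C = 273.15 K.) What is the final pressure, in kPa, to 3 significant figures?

P₂ ≈ 363 kPa

Convert: T₁ = 392.1 K.
Adiabatic (γ = 1.30), T V^(γ−1) and P V^γ constant: P₂ = P₁·(T₂/T₁)^(γ/(γ−1)) = 363.3 kPa; V₂ = V₁·(T₁/T₂)^(1/(γ−1)) = 0.3746 L.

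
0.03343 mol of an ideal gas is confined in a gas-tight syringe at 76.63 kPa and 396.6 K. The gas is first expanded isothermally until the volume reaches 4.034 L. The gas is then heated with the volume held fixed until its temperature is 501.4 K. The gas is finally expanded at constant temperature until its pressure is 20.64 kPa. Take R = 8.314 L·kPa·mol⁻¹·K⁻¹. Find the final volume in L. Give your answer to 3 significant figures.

From PV = nRT: V₁ = nRT₁/P₁ = 1.438 L.
T constant ⇒ Boyle's law P V = const: T₂ = T₁; P₂ = P₁·(V₁/V₂) = 27.33 kPa.
V constant ⇒ P ∝ T: V₃ = V₂; P₃ = P₂·(T₃/T₂) = 34.55 kPa.
T constant ⇒ Boyle's law P V = const: T₄ = T₃; V₄ = V₃·(P₃/P₄) = 6.752 L.

V₄ ≈ 6.75 L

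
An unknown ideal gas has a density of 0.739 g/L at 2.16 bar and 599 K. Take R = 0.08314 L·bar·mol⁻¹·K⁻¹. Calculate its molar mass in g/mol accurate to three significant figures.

ρ = PM/(RT) ⇒ M = ρRT/P = (0.739 × 0.08314 × 599.0) / 2.16

M ≈ 17.0 g/mol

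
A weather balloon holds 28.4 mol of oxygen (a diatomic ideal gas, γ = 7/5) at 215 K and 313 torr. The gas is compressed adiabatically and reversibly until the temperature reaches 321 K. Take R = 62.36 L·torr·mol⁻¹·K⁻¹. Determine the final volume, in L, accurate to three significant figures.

From PV = nRT: V₁ = nRT₁/P₁ = 1217 L.
Reversible adiabatic, γ = 7/5: P₂ = P₁·(T₂/T₁)^(γ/(γ−1)) = 1273 torr; V₂ = V₁·(T₁/T₂)^(1/(γ−1)) = 446.6 L.

V₂ ≈ 447 L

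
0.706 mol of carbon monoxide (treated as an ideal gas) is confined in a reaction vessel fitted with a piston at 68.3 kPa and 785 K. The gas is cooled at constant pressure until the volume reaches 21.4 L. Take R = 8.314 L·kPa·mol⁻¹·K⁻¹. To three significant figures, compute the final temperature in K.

From PV = nRT: V₁ = nRT₁/P₁ = 67.46 L.
P constant ⇒ V ∝ T: P₂ = P₁; T₂ = T₁·(V₂/V₁) = 249.0 K.

T₂ ≈ 249 K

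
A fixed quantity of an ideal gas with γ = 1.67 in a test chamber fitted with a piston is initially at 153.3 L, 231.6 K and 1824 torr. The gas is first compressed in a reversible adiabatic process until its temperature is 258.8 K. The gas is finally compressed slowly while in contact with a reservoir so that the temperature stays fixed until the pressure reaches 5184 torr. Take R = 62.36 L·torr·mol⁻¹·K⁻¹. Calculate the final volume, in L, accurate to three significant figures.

Reversible adiabatic, γ = 1.67: P₂ = P₁·(T₂/T₁)^(γ/(γ−1)) = 2406 torr; V₂ = V₁·(T₁/T₂)^(1/(γ−1)) = 129.9 L.
Isothermal, so P V is constant: T₃ = T₂; V₃ = V₂·(P₂/P₃) = 60.27 L.

V₃ ≈ 60.3 L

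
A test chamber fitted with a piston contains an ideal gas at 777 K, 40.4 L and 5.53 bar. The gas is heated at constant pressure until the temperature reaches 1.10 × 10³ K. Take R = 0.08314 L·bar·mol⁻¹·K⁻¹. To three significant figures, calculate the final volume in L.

P constant ⇒ V ∝ T: P₂ = P₁; V₂ = V₁·(T₂/T₁) = 57.19 L.

V₂ ≈ 57.2 L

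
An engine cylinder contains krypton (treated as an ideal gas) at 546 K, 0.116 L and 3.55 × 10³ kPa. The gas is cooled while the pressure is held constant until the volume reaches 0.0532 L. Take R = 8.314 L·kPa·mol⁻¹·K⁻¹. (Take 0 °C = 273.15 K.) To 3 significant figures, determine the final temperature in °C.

P constant ⇒ V ∝ T: P₂ = P₁; T₂ = T₁·(V₂/V₁) = 250.4 K.

T₂ ≈ -22.7 °C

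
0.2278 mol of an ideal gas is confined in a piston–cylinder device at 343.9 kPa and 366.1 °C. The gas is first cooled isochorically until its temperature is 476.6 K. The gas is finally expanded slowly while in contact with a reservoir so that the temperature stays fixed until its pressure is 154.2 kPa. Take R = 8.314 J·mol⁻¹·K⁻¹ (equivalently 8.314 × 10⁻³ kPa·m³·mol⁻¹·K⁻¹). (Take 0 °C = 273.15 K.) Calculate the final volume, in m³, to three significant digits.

V₃ ≈ 0.00585 m³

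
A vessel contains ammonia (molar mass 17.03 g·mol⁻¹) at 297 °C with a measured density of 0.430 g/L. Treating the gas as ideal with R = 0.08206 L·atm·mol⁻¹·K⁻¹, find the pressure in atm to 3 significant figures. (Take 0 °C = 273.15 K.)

P ≈ 1.18 atm

ρ = PM/(RT) ⇒ P = ρRT/M = (0.430 × 0.08206 × 570.1) / 17.03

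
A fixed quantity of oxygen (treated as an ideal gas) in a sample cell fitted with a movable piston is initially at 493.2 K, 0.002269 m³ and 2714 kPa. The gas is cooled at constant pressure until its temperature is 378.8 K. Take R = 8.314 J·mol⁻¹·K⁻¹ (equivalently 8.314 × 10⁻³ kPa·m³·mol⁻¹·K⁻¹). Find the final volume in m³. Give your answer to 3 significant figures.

Isobaric, so V/T is constant: P₂ = P₁; V₂ = V₁·(T₂/T₁) = 0.001743 m³.

V₂ ≈ 0.00174 m³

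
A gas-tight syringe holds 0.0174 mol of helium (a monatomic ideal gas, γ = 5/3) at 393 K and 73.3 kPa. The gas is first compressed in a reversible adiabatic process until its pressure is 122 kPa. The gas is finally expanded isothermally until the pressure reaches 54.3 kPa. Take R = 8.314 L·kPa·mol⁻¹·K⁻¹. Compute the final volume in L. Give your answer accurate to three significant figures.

From PV = nRT: V₁ = nRT₁/P₁ = 0.7756 L.
Adiabatic (γ = 5/3), T V^(γ−1) and P V^γ constant: T₂ = T₁·(P₂/P₁)^((γ−1)/γ) = 481.8 K; V₂ = V₁·(P₁/P₂)^(1/γ) = 0.5713 L.
T constant ⇒ Boyle's law P V = const: T₃ = T₂; V₃ = V₂·(P₂/P₃) = 1.284 L.

V₃ ≈ 1.28 L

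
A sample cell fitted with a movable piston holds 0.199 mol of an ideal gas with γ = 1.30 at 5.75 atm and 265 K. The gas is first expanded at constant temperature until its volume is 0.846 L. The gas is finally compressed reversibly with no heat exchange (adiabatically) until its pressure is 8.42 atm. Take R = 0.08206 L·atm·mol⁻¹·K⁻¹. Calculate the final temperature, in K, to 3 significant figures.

From PV = nRT: V₁ = nRT₁/P₁ = 0.7526 L.
T constant ⇒ Boyle's law P V = const: T₂ = T₁; P₂ = P₁·(V₁/V₂) = 5.115 atm.
Adiabatic (γ = 1.30), T V^(γ−1) and P V^γ constant: T₃ = T₂·(P₃/P₂)^((γ−1)/γ) = 297.3 K; V₃ = V₂·(P₂/P₃)^(1/γ) = 0.5766 L.

T₃ ≈ 297 K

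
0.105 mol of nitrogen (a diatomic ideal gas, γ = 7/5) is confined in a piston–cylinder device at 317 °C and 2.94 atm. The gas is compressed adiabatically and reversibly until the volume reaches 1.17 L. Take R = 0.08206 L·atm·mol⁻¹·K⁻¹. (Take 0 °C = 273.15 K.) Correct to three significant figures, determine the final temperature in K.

T₂ ≈ 690 K

Convert: T₁ = 590.1 K.
From PV = nRT: V₁ = nRT₁/P₁ = 1.730 L.
Reversible adiabatic, γ = 7/5: T₂ = T₁·(V₁/V₂)^(γ−1) = 690.0 K; P₂ = P₁·(V₁/V₂)^γ = 5.082 atm.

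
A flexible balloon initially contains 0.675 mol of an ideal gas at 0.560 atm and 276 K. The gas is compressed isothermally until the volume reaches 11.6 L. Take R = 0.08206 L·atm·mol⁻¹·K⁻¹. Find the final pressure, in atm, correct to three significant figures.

P₂ ≈ 1.32 atm

From PV = nRT: V₁ = nRT₁/P₁ = 27.30 L.
T constant ⇒ Boyle's law P V = const: T₂ = T₁; P₂ = P₁·(V₁/V₂) = 1.318 atm.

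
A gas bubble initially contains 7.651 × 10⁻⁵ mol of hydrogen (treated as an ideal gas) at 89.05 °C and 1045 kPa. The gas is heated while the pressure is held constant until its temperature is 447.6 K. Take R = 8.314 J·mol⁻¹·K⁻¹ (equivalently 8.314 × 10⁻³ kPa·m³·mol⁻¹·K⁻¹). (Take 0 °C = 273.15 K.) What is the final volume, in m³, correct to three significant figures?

V₂ ≈ 2.72e-07 m³

Convert: T₁ = 362.2 K.
From PV = nRT: V₁ = nRT₁/P₁ = 2.205e-07 m³.
Isobaric, so V/T is constant: P₂ = P₁; V₂ = V₁·(T₂/T₁) = 2.725e-07 m³.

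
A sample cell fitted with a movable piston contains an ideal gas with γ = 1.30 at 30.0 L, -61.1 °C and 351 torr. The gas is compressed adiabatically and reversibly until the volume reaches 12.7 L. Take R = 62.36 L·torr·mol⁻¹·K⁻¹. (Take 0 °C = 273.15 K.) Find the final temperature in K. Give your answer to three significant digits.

Convert: T₁ = 212.0 K.
Adiabatic (γ = 1.30), T V^(γ−1) and P V^γ constant: T₂ = T₁·(V₁/V₂)^(γ−1) = 274.4 K; P₂ = P₁·(V₁/V₂)^γ = 1073 torr.

T₂ ≈ 274 K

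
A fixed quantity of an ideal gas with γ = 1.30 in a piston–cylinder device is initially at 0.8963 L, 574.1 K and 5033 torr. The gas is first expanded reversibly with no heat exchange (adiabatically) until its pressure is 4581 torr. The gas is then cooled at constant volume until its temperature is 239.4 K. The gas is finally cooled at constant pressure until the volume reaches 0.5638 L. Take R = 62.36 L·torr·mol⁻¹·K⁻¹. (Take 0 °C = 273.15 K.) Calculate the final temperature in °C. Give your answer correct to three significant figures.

T₄ ≈ -133 °C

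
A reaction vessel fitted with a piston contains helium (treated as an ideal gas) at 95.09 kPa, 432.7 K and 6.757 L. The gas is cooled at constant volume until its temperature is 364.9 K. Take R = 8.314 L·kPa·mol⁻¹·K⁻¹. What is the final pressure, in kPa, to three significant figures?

Isochoric, so P/T is constant: V₂ = V₁; P₂ = P₁·(T₂/T₁) = 80.19 kPa.

P₂ ≈ 80.2 kPa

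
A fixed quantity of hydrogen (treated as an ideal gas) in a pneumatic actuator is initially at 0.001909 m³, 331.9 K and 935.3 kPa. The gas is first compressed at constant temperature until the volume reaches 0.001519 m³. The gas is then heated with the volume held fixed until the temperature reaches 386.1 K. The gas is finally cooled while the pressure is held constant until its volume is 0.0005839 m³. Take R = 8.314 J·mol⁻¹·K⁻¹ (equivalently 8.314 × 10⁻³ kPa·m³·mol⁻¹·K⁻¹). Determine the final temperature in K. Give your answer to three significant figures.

T₄ ≈ 148 K

T constant ⇒ Boyle's law P V = const: T₂ = T₁; P₂ = P₁·(V₁/V₂) = 1175 kPa.
Isochoric, so P/T is constant: V₃ = V₂; P₃ = P₂·(T₃/T₂) = 1367 kPa.
P constant ⇒ V ∝ T: P₄ = P₃; T₄ = T₃·(V₄/V₃) = 148.4 K.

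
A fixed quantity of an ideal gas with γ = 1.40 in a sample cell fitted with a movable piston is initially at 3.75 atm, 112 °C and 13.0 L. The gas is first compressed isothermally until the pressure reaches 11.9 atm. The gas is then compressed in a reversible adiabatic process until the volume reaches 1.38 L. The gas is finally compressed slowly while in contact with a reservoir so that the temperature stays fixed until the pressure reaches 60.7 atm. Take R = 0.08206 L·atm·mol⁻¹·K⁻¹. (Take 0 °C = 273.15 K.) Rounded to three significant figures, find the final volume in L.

Convert: T₁ = 385.1 K.
T constant ⇒ Boyle's law P V = const: T₂ = T₁; V₂ = V₁·(P₁/P₂) = 4.097 L.
Adiabatic (γ = 1.40), T V^(γ−1) and P V^γ constant: T₃ = T₂·(V₂/V₃)^(γ−1) = 595.2 K; P₃ = P₂·(V₂/V₃)^γ = 54.59 atm.
T constant ⇒ Boyle's law P V = const: T₄ = T₃; V₄ = V₃·(P₃/P₄) = 1.241 L.

V₄ ≈ 1.24 L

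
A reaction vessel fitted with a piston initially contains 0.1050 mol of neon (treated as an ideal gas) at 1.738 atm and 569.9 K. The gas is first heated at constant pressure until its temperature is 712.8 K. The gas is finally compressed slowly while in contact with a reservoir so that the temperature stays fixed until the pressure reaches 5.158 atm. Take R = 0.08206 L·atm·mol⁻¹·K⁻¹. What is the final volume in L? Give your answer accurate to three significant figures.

From PV = nRT: V₁ = nRT₁/P₁ = 2.825 L.
P constant ⇒ V ∝ T: P₂ = P₁; V₂ = V₁·(T₂/T₁) = 3.534 L.
Isothermal, so P V is constant: T₃ = T₂; V₃ = V₂·(P₂/P₃) = 1.191 L.

V₃ ≈ 1.19 L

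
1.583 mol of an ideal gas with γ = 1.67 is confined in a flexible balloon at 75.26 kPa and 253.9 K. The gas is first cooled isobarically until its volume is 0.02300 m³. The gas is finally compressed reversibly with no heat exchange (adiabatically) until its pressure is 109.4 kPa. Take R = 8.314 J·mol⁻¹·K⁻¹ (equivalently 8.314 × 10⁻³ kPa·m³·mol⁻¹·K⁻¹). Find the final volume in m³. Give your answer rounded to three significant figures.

V₃ ≈ 0.0184 m³

From PV = nRT: V₁ = nRT₁/P₁ = 0.04440 m³.
P constant ⇒ V ∝ T: P₂ = P₁; T₂ = T₁·(V₂/V₁) = 131.5 K.
Adiabatic (γ = 1.67), T V^(γ−1) and P V^γ constant: T₃ = T₂·(P₃/P₂)^((γ−1)/γ) = 152.8 K; V₃ = V₂·(P₂/P₃)^(1/γ) = 0.01838 m³.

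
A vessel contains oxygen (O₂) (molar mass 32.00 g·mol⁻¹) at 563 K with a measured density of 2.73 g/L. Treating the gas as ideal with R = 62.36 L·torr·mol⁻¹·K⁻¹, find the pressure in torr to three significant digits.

ρ = PM/(RT) ⇒ P = ρRT/M = (2.73 × 62.36 × 563.0) / 32.00

P ≈ 3.00e+03 torr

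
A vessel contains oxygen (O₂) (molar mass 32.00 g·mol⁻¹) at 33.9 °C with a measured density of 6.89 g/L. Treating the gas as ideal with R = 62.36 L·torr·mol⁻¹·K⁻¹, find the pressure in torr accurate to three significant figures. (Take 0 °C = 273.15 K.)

P ≈ 4.12e+03 torr

ρ = PM/(RT) ⇒ P = ρRT/M = (6.89 × 62.36 × 307.0) / 32.00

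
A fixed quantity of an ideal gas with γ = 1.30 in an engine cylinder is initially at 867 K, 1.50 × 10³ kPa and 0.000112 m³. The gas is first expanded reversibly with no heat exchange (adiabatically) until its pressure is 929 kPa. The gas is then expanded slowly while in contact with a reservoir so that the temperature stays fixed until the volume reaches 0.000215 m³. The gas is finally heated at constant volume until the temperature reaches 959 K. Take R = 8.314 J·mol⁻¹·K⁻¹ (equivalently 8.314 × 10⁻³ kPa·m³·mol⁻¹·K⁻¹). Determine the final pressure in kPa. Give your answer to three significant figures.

P₄ ≈ 864 kPa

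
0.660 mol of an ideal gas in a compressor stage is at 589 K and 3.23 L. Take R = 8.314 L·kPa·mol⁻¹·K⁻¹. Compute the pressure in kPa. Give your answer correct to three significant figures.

PV = nRT ⇒ P = nRT/V = (0.660 × 8.314 × 589) / 3.23

P ≈ 1.00e+03 kPa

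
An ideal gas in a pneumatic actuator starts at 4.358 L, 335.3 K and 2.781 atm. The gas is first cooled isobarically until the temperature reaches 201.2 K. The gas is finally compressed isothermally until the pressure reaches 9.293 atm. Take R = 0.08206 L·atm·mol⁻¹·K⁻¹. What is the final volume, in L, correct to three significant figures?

V₃ ≈ 0.783 L

Isobaric, so V/T is constant: P₂ = P₁; V₂ = V₁·(T₂/T₁) = 2.615 L.
T constant ⇒ Boyle's law P V = const: T₃ = T₂; V₃ = V₂·(P₂/P₃) = 0.7826 L.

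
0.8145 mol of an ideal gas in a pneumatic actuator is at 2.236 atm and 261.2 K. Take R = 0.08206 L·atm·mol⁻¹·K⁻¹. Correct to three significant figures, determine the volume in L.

V ≈ 7.81 L

PV = nRT ⇒ V = nRT/P = (0.8145 × 0.08206 × 261.2) / 2.236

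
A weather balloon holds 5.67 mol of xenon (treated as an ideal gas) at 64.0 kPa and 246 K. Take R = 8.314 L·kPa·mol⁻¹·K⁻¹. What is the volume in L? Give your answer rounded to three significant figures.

PV = nRT ⇒ V = nRT/P = (5.67 × 8.314 × 246) / 64.0

V ≈ 181 L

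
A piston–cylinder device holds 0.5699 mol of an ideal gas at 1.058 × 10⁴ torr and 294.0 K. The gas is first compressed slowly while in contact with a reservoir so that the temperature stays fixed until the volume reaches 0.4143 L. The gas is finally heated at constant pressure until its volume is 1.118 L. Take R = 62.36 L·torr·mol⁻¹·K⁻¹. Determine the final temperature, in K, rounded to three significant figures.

T₃ ≈ 793 K

From PV = nRT: V₁ = nRT₁/P₁ = 0.9876 L.
Isothermal, so P V is constant: T₂ = T₁; P₂ = P₁·(V₁/V₂) = 2.522e+04 torr.
P constant ⇒ V ∝ T: P₃ = P₂; T₃ = T₂·(V₃/V₂) = 793.4 K.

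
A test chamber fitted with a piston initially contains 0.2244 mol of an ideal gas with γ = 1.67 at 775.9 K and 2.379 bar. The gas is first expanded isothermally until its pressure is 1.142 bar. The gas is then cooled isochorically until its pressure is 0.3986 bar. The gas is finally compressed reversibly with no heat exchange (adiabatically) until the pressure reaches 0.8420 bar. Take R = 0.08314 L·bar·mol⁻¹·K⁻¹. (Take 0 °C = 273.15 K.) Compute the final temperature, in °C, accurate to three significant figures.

From PV = nRT: V₁ = nRT₁/P₁ = 6.085 L.
Isothermal, so P V is constant: T₂ = T₁; V₂ = V₁·(P₁/P₂) = 12.68 L.
Isochoric, so P/T is constant: V₃ = V₂; T₃ = T₂·(P₃/P₂) = 270.8 K.
Reversible adiabatic, γ = 1.67: T₄ = T₃·(P₄/P₃)^((γ−1)/γ) = 365.6 K; V₄ = V₃·(P₃/P₄)^(1/γ) = 8.100 L.

T₄ ≈ 92.4 °C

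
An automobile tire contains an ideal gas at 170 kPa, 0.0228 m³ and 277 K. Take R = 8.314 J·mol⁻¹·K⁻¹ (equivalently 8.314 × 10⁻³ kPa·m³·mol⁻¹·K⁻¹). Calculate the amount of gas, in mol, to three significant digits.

n ≈ 1.68 mol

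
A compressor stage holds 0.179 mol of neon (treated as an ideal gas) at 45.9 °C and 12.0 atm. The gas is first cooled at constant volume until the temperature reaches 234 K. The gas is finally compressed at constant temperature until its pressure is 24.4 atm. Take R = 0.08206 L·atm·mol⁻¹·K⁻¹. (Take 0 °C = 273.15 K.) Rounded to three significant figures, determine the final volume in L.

Convert: T₁ = 319.0 K.
From PV = nRT: V₁ = nRT₁/P₁ = 0.3905 L.
Isochoric, so P/T is constant: V₂ = V₁; P₂ = P₁·(T₂/T₁) = 8.801 atm.
Isothermal, so P V is constant: T₃ = T₂; V₃ = V₂·(P₂/P₃) = 0.1409 L.

V₃ ≈ 0.141 L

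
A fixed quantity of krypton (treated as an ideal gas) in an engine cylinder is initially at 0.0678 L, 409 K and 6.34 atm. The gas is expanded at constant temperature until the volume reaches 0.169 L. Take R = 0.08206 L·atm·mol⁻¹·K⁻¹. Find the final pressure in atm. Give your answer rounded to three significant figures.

P₂ ≈ 2.54 atm

Isothermal, so P V is constant: T₂ = T₁; P₂ = P₁·(V₁/V₂) = 2.544 atm.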